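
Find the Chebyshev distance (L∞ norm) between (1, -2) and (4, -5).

max(|x_i - y_i|) = max(|1 - 4|, |-2 - (-5)|) = max(3, 3) = 3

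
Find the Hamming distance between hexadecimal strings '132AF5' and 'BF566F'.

Differing positions: 1, 2, 3, 4, 5, 6. Hamming distance = 6.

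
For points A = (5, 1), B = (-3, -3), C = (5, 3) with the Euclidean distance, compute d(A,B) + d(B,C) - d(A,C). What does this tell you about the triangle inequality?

d(A,B) = √(8² + 4²) = √80 ≈ 8.9443, d(B,C) = √(8² + 6²) = √100 = 10, d(A,C) = √(0² + 2²) = √4 = 2.
d(A,B) + d(B,C) - d(A,C) = 8.9443 + 10 - 2 = 18.9443 - 2 = 16.9443 (to 4 decimal places). This is ≥ 0, so the triangle inequality holds for these points.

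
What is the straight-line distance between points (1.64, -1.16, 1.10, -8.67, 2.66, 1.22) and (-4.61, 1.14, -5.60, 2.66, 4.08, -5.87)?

√(Σ(x_i - y_i)²) = √((1.64 - (-4.61))² + (-1.16 - 1.14)² + (1.1 - (-5.6))² + (-8.67 - 2.66)² + (2.66 - 4.08)² + (1.22 - (-5.87))²)
= √(6.25² + (-2.3)² + 6.7² + (-11.33)² + (-1.42)² + 7.09²) = √(39.0625 + 5.29 + 44.89 + 128.3689 + 2.0164 + 50.2681) = √269.8959 ≈ 16.4285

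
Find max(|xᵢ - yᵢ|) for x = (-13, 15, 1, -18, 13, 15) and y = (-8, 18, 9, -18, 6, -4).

max(|x_i - y_i|) = max(|-13 - (-8)|, |15 - 18|, |1 - 9|, |-18 - (-18)|, |13 - 6|, |15 - (-4)|) = max(5, 3, 8, 0, 7, 19) = 19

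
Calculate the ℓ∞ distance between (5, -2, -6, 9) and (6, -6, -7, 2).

max(|x_i - y_i|) = max(|5 - 6|, |-2 - (-6)|, |-6 - (-7)|, |9 - 2|) = max(1, 4, 1, 7) = 7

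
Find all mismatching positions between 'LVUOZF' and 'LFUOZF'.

Differing positions: 2. Hamming distance = 1.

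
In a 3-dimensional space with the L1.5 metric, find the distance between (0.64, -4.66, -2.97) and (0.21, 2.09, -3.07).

(Σ|x_i - y_i|^1.5)^(1/1.5) = (|0.64 - 0.21|^1.5 + |-4.66 - 2.09|^1.5 + |-2.97 - (-3.07)|^1.5)^(1/1.5)
= (0.43^1.5 + 6.75^1.5 + 0.1^1.5)^(1/1.5) ≈ (0.282 + 17.537 + 0.0316)^(1/1.5) = (17.8506)^(1/1.5) ≈ 6.8302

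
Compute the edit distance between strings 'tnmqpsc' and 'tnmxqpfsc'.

Let D[i][j] be the edit distance between the first i characters of 'tnmqpsc' and the first j characters of 'tnmxqpfsc', with D[i][0] = i, D[0][j] = j, and D[i][j] = D[i-1][j-1] if the characters match, else 1 + min(D[i-1][j], D[i][j-1], D[i-1][j-1]). Filling the table (rows: prefixes of 'tnmqpsc', columns: prefixes of 'tnmxqpfsc'):
     ε  t  n  m  x  q  p  f  s  c
  ε  0  1  2  3  4  5  6  7  8  9
  t  1  0  1  2  3  4  5  6  7  8
  n  2  1  0  1  2  3  4  5  6  7
  m  3  2  1  0  1  2  3  4  5  6
  q  4  3  2  1  1  1  2  3  4  5
  p  5  4  3  2  2  2  1  2  3  4
  s  6  5  4  3  3  3  2  2  2  3
  c  7  6  5  4  4  4  3  3  3  2
The bottom-right entry gives D[7][9] = 2, so no sequence of fewer than 2 edits works. Backtracking through the table gives one optimal edit sequence (2 edits):
  tnmqpsc → tnmxqpsc (ins x @4)
  tnmxqpsc → tnmxqpfsc (ins f @7)
Edit distance = 2.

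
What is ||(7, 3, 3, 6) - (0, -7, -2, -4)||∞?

max(|x_i - y_i|) = max(|7 - 0|, |3 - (-7)|, |3 - (-2)|, |6 - (-4)|) = max(7, 10, 5, 10) = 10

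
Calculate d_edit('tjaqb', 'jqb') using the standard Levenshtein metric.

Let D[i][j] be the edit distance between the first i characters of 'tjaqb' and the first j characters of 'jqb', with D[i][0] = i, D[0][j] = j, and D[i][j] = D[i-1][j-1] if the characters match, else 1 + min(D[i-1][j], D[i][j-1], D[i-1][j-1]). Filling the table (rows: prefixes of 'tjaqb', columns: prefixes of 'jqb'):
     ε  j  q  b
  ε  0  1  2  3
  t  1  1  2  3
  j  2  1  2  3
  a  3  2  2  3
  q  4  3  2  3
  b  5  4  3  2
The bottom-right entry gives D[5][3] = 2, so no sequence of fewer than 2 edits works. Backtracking through the table gives one optimal edit sequence (2 edits):
  tjaqb → jaqb (del t @1)
  jaqb → jqb (del a @2)
Edit distance = 2.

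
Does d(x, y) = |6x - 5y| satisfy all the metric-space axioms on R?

No. d fails symmetry: d(4, 5) = |6·4 - 5·5| = |-1| = 1, but d(5, 4) = |6·5 - 5·4| = |10| = 10. Since 1 ≠ 10, d(x,y) ≠ d(y,x) in general.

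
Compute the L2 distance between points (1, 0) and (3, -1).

(Σ|x_i - y_i|^2)^(1/2) = (|1 - 3|^2 + |0 - (-1)|^2)^(1/2)
= (2^2 + 1^2)^(1/2) = (4 + 1)^(1/2) = (5)^(1/2) ≈ 2.2361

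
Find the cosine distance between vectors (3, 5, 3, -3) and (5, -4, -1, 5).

With u = (3, 5, 3, -3), v = (5, -4, -1, 5):
u·v = 3·5 + 5·(-4) + 3·(-1) + (-3)·5 = 15 + (-20) + (-3) + (-15) = -23.
|u| = √(3² + 5² + 3² + (-3)²) = √52, |v| = √(5² + (-4)² + (-1)² + 5²) = √67, so |u||v| = √(52·67) = √3484.
cos θ = (u·v)/(|u||v|) = -23/√3484 ≈ -0.3897
Cosine distance = 1 - cos θ ≈ 1 - (-0.3897) = 1.3897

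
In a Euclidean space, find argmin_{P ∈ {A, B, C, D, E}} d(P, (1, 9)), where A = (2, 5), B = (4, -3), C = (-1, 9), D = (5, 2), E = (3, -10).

Distances: d(A) ≈ 4.1231, d(B) ≈ 12.3693, d(C) = 2, d(D) ≈ 8.0623, d(E) ≈ 19.105. Nearest: C = (-1, 9) with distance 2.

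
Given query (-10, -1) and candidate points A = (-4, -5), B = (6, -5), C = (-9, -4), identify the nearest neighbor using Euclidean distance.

Distances: d(A) ≈ 7.2111, d(B) ≈ 16.4924, d(C) ≈ 3.1623. Nearest: C = (-9, -4) with distance 3.1623.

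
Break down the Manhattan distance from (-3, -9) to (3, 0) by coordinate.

Σ|x_i - y_i| = |-3 - 3| + |-9 - 0| = 6 + 9 = 15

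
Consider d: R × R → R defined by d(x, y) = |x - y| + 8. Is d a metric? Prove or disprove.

No. d fails identity of indiscernibles (specifically d(x,x) = 0): d(7, 7) = |7 - 7| + 8 = 0 + 8 = 8 ≠ 0.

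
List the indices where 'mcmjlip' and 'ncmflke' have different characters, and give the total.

Differing positions: 1, 4, 6, 7. Hamming distance = 4.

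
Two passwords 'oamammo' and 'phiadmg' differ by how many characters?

Differing positions: 1, 2, 3, 5, 7. Hamming distance = 5.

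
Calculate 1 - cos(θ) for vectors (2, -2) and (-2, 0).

With u = (2, -2), v = (-2, 0):
u·v = 2·(-2) + (-2)·0 = (-4) + 0 = -4.
|u| = √(2² + (-2)²) = √8, |v| = √((-2)² + 0²) = √4, so |u||v| = √(8·4) = √32.
cos θ = (u·v)/(|u||v|) = -4/√32 ≈ -0.7071
Cosine distance = 1 - cos θ ≈ 1 - (-0.7071) = 1.7071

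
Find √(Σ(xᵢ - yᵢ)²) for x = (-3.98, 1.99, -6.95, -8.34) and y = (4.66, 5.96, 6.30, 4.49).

√(Σ(x_i - y_i)²) = √((-3.98 - 4.66)² + (1.99 - 5.96)² + (-6.95 - 6.3)² + (-8.34 - 4.49)²)
= √((-8.64)² + (-3.97)² + (-13.25)² + (-12.83)²) = √(74.6496 + 15.7609 + 175.5625 + 164.6089) = √430.5819 ≈ 20.7505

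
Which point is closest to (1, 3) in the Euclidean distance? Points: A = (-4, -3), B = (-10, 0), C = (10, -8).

Distances: d(A) ≈ 7.8102, d(B) ≈ 11.4018, d(C) ≈ 14.2127. Nearest: A = (-4, -3) with distance 7.8102.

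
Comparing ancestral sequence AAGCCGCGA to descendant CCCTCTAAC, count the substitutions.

Differing positions: 1, 2, 3, 4, 6, 7, 8, 9. Hamming distance = 8.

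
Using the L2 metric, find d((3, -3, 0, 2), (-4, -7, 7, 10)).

√(Σ(x_i - y_i)²) = √((3 - (-4))² + (-3 - (-7))² + (0 - 7)² + (2 - 10)²)
= √(7² + 4² + (-7)² + (-8)²) = √(49 + 16 + 49 + 64) = √178 ≈ 13.3417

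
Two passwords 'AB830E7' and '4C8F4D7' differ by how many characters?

Differing positions: 1, 2, 4, 5, 6. Hamming distance = 5.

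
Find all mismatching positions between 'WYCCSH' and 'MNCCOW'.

Differing positions: 1, 2, 5, 6. Hamming distance = 4.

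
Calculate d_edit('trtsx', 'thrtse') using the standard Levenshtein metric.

Let D[i][j] be the edit distance between the first i characters of 'trtsx' and the first j characters of 'thrtse', with D[i][0] = i, D[0][j] = j, and D[i][j] = D[i-1][j-1] if the characters match, else 1 + min(D[i-1][j], D[i][j-1], D[i-1][j-1]). Filling the table (rows: prefixes of 'trtsx', columns: prefixes of 'thrtse'):
     ε  t  h  r  t  s  e
  ε  0  1  2  3  4  5  6
  t  1  0  1  2  3  4  5
  r  2  1  1  1  2  3  4
  t  3  2  2  2  1  2  3
  s  4  3  3  3  2  1  2
  x  5  4  4  4  3  2  2
The bottom-right entry gives D[5][6] = 2, so no sequence of fewer than 2 edits works. Backtracking through the table gives one optimal edit sequence (2 edits):
  trtsx → thrtsx (ins h @2)
  thrtsx → thrtse (sub x→e @6)
Edit distance = 2.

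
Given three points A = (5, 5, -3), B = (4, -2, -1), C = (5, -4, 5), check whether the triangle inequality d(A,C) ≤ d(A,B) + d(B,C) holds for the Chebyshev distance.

d(A,B) = max(1, 7, 2) = 7, d(B,C) = max(1, 2, 6) = 6, d(A,C) = max(0, 9, 8) = 9.
d(A,C) = 9 ≤ 7 + 6 = 13. Triangle inequality is satisfied.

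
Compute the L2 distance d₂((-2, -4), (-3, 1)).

√(Σ(x_i - y_i)²) = √((-2 - (-3))² + (-4 - 1)²)
= √(1² + (-5)²) = √(1 + 25) = √26 ≈ 5.099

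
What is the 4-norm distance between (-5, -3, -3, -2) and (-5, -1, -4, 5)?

(Σ|x_i - y_i|^4)^(1/4) = (|-5 - (-5)|^4 + |-3 - (-1)|^4 + |-3 - (-4)|^4 + |-2 - 5|^4)^(1/4)
= (0^4 + 2^4 + 1^4 + 7^4)^(1/4) = (0 + 16 + 1 + 2401)^(1/4) = (2418)^(1/4) ≈ 7.0124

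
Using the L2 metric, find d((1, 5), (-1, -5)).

√(Σ(x_i - y_i)²) = √((1 - (-1))² + (5 - (-5))²)
= √(2² + 10²) = √(4 + 100) = √104 ≈ 10.198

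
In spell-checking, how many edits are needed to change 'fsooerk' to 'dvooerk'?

Let D[i][j] be the edit distance between the first i characters of 'fsooerk' and the first j characters of 'dvooerk', with D[i][0] = i, D[0][j] = j, and D[i][j] = D[i-1][j-1] if the characters match, else 1 + min(D[i-1][j], D[i][j-1], D[i-1][j-1]). Filling the table (rows: prefixes of 'fsooerk', columns: prefixes of 'dvooerk'):
     ε  d  v  o  o  e  r  k
  ε  0  1  2  3  4  5  6  7
  f  1  1  2  3  4  5  6  7
  s  2  2  2  3  4  5  6  7
  o  3  3  3  2  3  4  5  6
  o  4  4  4  3  2  3  4  5
  e  5  5  5  4  3  2  3  4
  r  6  6  6  5  4  3  2  3
  k  7  7  7  6  5  4  3  2
The bottom-right entry gives D[7][7] = 2, so no sequence of fewer than 2 edits works. Backtracking through the table gives one optimal edit sequence (2 edits):
  fsooerk → dsooerk (sub f→d @1)
  dsooerk → dvooerk (sub s→v @2)
Edit distance = 2.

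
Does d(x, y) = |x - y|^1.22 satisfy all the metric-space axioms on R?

No. d(x,y) = |x-y|^1.22 fails the triangle inequality since p = 1.22 > 1. Counterexample: x = 0, y = 6, z = 13. d(x,z) = |0 - 13|^1.22 = 13^1.22 ≈ 22.8566, but d(x,y) + d(y,z) = 6^1.22 + 7^1.22 ≈ 8.8991 + 10.7404 = 19.6395. Since 22.8566 > 19.6395, the triangle inequality is violated.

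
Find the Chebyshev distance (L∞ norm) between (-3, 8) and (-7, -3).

max(|x_i - y_i|) = max(|-3 - (-7)|, |8 - (-3)|) = max(4, 11) = 11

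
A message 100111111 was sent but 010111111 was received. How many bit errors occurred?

Differing positions: 1, 2. Hamming distance = 2.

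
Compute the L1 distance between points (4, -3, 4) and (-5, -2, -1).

Σ|x_i - y_i| = |4 - (-5)| + |-3 - (-2)| + |4 - (-1)| = 9 + 1 + 5 = 15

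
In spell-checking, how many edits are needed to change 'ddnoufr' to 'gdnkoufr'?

Let D[i][j] be the edit distance between the first i characters of 'ddnoufr' and the first j characters of 'gdnkoufr', with D[i][0] = i, D[0][j] = j, and D[i][j] = D[i-1][j-1] if the characters match, else 1 + min(D[i-1][j], D[i][j-1], D[i-1][j-1]). Filling the table (rows: prefixes of 'ddnoufr', columns: prefixes of 'gdnkoufr'):
     ε  g  d  n  k  o  u  f  r
  ε  0  1  2  3  4  5  6  7  8
  d  1  1  1  2  3  4  5  6  7
  d  2  2  1  2  3  4  5  6  7
  n  3  3  2  1  2  3  4  5  6
  o  4  4  3  2  2  2  3  4  5
  u  5  5  4  3  3  3  2  3  4
  f  6  6  5  4  4  4  3  2  3
  r  7  7  6  5  5  5  4  3  2
The bottom-right entry gives D[7][8] = 2, so no sequence of fewer than 2 edits works. Backtracking through the table gives one optimal edit sequence (2 edits):
  ddnoufr → gdnoufr (sub d→g @1)
  gdnoufr → gdnkoufr (ins k @4)
Edit distance = 2.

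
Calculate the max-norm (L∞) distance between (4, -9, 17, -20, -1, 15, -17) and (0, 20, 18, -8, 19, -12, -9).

max(|x_i - y_i|) = max(|4 - 0|, |-9 - 20|, |17 - 18|, |-20 - (-8)|, |-1 - 19|, |15 - (-12)|, |-17 - (-9)|) = max(4, 29, 1, 12, 20, 27, 8) = 29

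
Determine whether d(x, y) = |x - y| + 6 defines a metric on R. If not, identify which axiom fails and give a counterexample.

No. d fails identity of indiscernibles (specifically d(x,x) = 0): d(7, 7) = |7 - 7| + 6 = 0 + 6 = 6 ≠ 0.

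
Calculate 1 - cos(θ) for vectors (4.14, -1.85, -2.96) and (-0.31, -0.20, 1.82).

With u = (4.14, -1.85, -2.96), v = (-0.31, -0.20, 1.82):
u·v = 4.14·(-0.31) + (-1.85)·(-0.2) + (-2.96)·1.82 = (-1.2834) + 0.37 + (-5.3872) = -6.3006.
|u| = √(4.14² + (-1.85)² + (-2.96)²) = √(17.1396 + 3.4225 + 8.7616) = √29.3237, |v| = √((-0.31)² + (-0.2)² + 1.82²) = √(0.0961 + 0.04 + 3.3124) = √3.4485.
cos θ = (u·v)/(|u||v|) = -6.3006/(√29.3237·√3.4485) ≈ -0.6266
Cosine distance = 1 - cos θ ≈ 1 - (-0.6266) = 1.6266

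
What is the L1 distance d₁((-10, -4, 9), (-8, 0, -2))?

Σ|x_i - y_i| = |-10 - (-8)| + |-4 - 0| + |9 - (-2)| = 2 + 4 + 11 = 17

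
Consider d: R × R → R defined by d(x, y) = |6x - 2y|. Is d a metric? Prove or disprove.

No. d fails symmetry: d(4, 7) = |6·4 - 2·7| = |10| = 10, but d(7, 4) = |6·7 - 2·4| = |34| = 34. Since 10 ≠ 34, d(x,y) ≠ d(y,x) in general.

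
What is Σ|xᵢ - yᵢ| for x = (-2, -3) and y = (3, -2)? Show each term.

Σ|x_i - y_i| = |-2 - 3| + |-3 - (-2)| = 5 + 1 = 6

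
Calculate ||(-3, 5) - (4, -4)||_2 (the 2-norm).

(Σ|x_i - y_i|^2)^(1/2) = (|-3 - 4|^2 + |5 - (-4)|^2)^(1/2)
= (7^2 + 9^2)^(1/2) = (49 + 81)^(1/2) = (130)^(1/2) ≈ 11.4018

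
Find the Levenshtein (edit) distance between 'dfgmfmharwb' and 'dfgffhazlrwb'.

Let D[i][j] be the edit distance between the first i characters of 'dfgmfmharwb' and the first j characters of 'dfgffhazlrwb', with D[i][0] = i, D[0][j] = j, and D[i][j] = D[i-1][j-1] if the characters match, else 1 + min(D[i-1][j], D[i][j-1], D[i-1][j-1]). Filling the table (rows: prefixes of 'dfgmfmharwb', columns: prefixes of 'dfgffhazlrwb'):
     ε  d  f  g  f  f  h  a  z  l  r  w  b
  ε  0  1  2  3  4  5  6  7  8  9 10 11 12
  d  1  0  1  2  3  4  5  6  7  8  9 10 11
  f  2  1  0  1  2  3  4  5  6  7  8  9 10
  g  3  2  1  0  1  2  3  4  5  6  7  8  9
  m  4  3  2  1  1  2  3  4  5  6  7  8  9
  f  5  4  3  2  1  1  2  3  4  5  6  7  8
  m  6  5  4  3  2  2  2  3  4  5  6  7  8
  h  7  6  5  4  3  3  2  3  4  5  6  7  8
  a  8  7  6  5  4  4  3  2  3  4  5  6  7
  r  9  8  7  6  5  5  4  3  3  4  4  5  6
  w 10  9  8  7  6  6  5  4  4  4  5  4  5
  b 11 10  9  8  7  7  6  5  5  5  5  5  4
The bottom-right entry gives D[11][12] = 4, so no sequence of fewer than 4 edits works. Backtracking through the table gives one optimal edit sequence (4 edits):
  dfgmfmharwb → dfgfmharwb (del m @4)
  dfgfmharwb → dfgffharwb (sub m→f @5)
  dfgffharwb → dfgffhazrwb (ins z @8)
  dfgffhazrwb → dfgffhazlrwb (ins l @9)
Edit distance = 4.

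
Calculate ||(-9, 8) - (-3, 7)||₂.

√(Σ(x_i - y_i)²) = √((-9 - (-3))² + (8 - 7)²)
= √((-6)² + 1²) = √(36 + 1) = √37 ≈ 6.0828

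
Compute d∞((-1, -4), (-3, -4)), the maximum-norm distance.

max(|x_i - y_i|) = max(|-1 - (-3)|, |-4 - (-4)|) = max(2, 0) = 2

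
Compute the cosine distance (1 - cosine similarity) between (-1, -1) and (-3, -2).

With u = (-1, -1), v = (-3, -2):
u·v = (-1)·(-3) + (-1)·(-2) = 3 + 2 = 5.
|u| = √((-1)² + (-1)²) = √2, |v| = √((-3)² + (-2)²) = √13, so |u||v| = √(2·13) = √26.
cos θ = (u·v)/(|u||v|) = 5/√26 ≈ 0.9806
Cosine distance = 1 - cos θ ≈ 1 - 0.9806 = 0.0194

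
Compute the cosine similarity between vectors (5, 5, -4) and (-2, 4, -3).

With u = (5, 5, -4), v = (-2, 4, -3):
u·v = 5·(-2) + 5·4 + (-4)·(-3) = (-10) + 20 + 12 = 22.
|u| = √(5² + 5² + (-4)²) = √66, |v| = √((-2)² + 4² + (-3)²) = √29, so |u||v| = √(66·29) = √1914.
cos θ = (u·v)/(|u||v|) = 22/√1914 ≈ 0.5029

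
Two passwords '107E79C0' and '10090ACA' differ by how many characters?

Differing positions: 3, 4, 5, 6, 8. Hamming distance = 5.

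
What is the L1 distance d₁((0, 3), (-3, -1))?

Σ|x_i - y_i| = |0 - (-3)| + |3 - (-1)| = 3 + 4 = 7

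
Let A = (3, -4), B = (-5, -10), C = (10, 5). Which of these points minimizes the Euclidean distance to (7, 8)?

Distances: d(A) ≈ 12.6491, d(B) ≈ 21.6333, d(C) ≈ 4.2426. Nearest: C = (10, 5) with distance 4.2426.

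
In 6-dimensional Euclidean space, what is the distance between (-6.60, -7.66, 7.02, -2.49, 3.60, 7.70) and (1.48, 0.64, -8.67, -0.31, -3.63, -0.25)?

√(Σ(x_i - y_i)²) = √((-6.6 - 1.48)² + (-7.66 - 0.64)² + (7.02 - (-8.67))² + (-2.49 - (-0.31))² + (3.6 - (-3.63))² + (7.7 - (-0.25))²)
= √((-8.08)² + (-8.3)² + 15.69² + (-2.18)² + 7.23² + 7.95²) = √(65.2864 + 68.89 + 246.1761 + 4.7524 + 52.2729 + 63.2025) = √500.5803 ≈ 22.3737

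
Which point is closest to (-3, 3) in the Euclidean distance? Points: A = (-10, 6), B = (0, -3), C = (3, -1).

Distances: d(A) ≈ 7.6158, d(B) ≈ 6.7082, d(C) ≈ 7.2111. Nearest: B = (0, -3) with distance 6.7082.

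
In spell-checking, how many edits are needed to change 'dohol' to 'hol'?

Let D[i][j] be the edit distance between the first i characters of 'dohol' and the first j characters of 'hol', with D[i][0] = i, D[0][j] = j, and D[i][j] = D[i-1][j-1] if the characters match, else 1 + min(D[i-1][j], D[i][j-1], D[i-1][j-1]). Filling the table (rows: prefixes of 'dohol', columns: prefixes of 'hol'):
     ε  h  o  l
  ε  0  1  2  3
  d  1  1  2  3
  o  2  2  1  2
  h  3  2  2  2
  o  4  3  2  3
  l  5  4  3  2
The bottom-right entry gives D[5][3] = 2, so no sequence of fewer than 2 edits works. Backtracking through the table gives one optimal edit sequence (2 edits):
  dohol → ohol (del d @1)
  ohol → hol (del o @1)
Edit distance = 2.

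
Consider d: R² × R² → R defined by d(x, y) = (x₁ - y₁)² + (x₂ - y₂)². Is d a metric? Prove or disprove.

No. The squared Euclidean distance fails the triangle inequality. Counterexample: x = (0, 0), y = (3, 1), z = (6, 2). d(x,z) = 6² + 2² = 40, but d(x,y) + d(y,z) = (3² + 1²) + (3² + 1²) = 10 + 10 = 20. Since 40 > 20, the triangle inequality is violated. (Note: √d, the ordinary Euclidean distance, IS a metric.)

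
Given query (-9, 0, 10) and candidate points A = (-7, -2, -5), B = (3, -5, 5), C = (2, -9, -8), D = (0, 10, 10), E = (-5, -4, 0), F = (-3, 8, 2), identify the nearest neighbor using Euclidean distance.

Distances: d(A) ≈ 15.2643, d(B) ≈ 13.9284, d(C) ≈ 22.9347, d(D) ≈ 13.4536, d(E) ≈ 11.4891, d(F) ≈ 12.8062. Nearest: E = (-5, -4, 0) with distance 11.4891.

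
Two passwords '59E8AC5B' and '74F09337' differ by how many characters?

Differing positions: 1, 2, 3, 4, 5, 6, 7, 8. Hamming distance = 8.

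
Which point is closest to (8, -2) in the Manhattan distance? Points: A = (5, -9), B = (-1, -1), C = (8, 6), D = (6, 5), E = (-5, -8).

Distances: d(A) = 10, d(B) = 10, d(C) = 8, d(D) = 9, d(E) = 19. Nearest: C = (8, 6) with distance 8.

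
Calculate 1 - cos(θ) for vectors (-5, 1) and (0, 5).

With u = (-5, 1), v = (0, 5):
u·v = (-5)·0 + 1·5 = 0 + 5 = 5.
|u| = √((-5)² + 1²) = √26, |v| = √(0² + 5²) = √25, so |u||v| = √(26·25) = √650.
cos θ = (u·v)/(|u||v|) = 5/√650 ≈ 0.1961
Cosine distance = 1 - cos θ ≈ 1 - 0.1961 = 0.8039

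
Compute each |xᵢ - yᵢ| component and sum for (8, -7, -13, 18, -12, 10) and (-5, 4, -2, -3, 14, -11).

Σ|x_i - y_i| = |8 - (-5)| + |-7 - 4| + |-13 - (-2)| + |18 - (-3)| + |-12 - 14| + |10 - (-11)| = 13 + 11 + 11 + 21 + 26 + 21 = 103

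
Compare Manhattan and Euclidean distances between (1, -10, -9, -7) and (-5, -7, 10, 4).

L1 = |1 - (-5)| + |-10 - (-7)| + |-9 - 10| + |-7 - 4| = 6 + 3 + 19 + 11 = 39
L2 = √(6² + 3² + 19² + 11²) = √527 ≈ 22.9565
L1 ≥ L2 always (equality iff movement is along one axis); L1 > L2 here.
Ratio L1/L2 = 39/√527 ≈ 1.6989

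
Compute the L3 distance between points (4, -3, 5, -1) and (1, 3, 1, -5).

(Σ|x_i - y_i|^3)^(1/3) = (|4 - 1|^3 + |-3 - 3|^3 + |5 - 1|^3 + |-1 - (-5)|^3)^(1/3)
= (3^3 + 6^3 + 4^3 + 4^3)^(1/3) = (27 + 216 + 64 + 64)^(1/3) = (371)^(1/3) ≈ 7.1855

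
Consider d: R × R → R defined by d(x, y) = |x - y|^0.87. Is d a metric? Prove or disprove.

Yes. With 0 < p = 0.87 ≤ 1, d(x,y) = |x-y|^0.87 is a metric on R. Non-negativity and symmetry are immediate; |x-y|^0.87 = 0 ⟺ |x-y| = 0 ⟺ x = y. For the triangle inequality, the function t ↦ t^0.87 is subadditive on [0,∞) when p ≤ 1, so |x-z|^0.87 ≤ (|x-y| + |y-z|)^0.87 ≤ |x-y|^0.87 + |y-z|^0.87.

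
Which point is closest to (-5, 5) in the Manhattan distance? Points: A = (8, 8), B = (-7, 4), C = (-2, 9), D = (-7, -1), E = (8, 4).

Distances: d(A) = 16, d(B) = 3, d(C) = 7, d(D) = 8, d(E) = 14. Nearest: B = (-7, 4) with distance 3.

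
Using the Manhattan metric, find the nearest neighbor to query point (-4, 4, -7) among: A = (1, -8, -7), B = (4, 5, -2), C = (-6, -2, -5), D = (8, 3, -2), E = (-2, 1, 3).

Distances: d(A) = 17, d(B) = 14, d(C) = 10, d(D) = 18, d(E) = 15. Nearest: C = (-6, -2, -5) with distance 10.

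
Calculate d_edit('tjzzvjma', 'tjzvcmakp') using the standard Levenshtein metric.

Let D[i][j] be the edit distance between the first i characters of 'tjzzvjma' and the first j characters of 'tjzvcmakp', with D[i][0] = i, D[0][j] = j, and D[i][j] = D[i-1][j-1] if the characters match, else 1 + min(D[i-1][j], D[i][j-1], D[i-1][j-1]). Filling the table (rows: prefixes of 'tjzzvjma', columns: prefixes of 'tjzvcmakp'):
     ε  t  j  z  v  c  m  a  k  p
  ε  0  1  2  3  4  5  6  7  8  9
  t  1  0  1  2  3  4  5  6  7  8
  j  2  1  0  1  2  3  4  5  6  7
  z  3  2  1  0  1  2  3  4  5  6
  z  4  3  2  1  1  2  3  4  5  6
  v  5  4  3  2  1  2  3  4  5  6
  j  6  5  4  3  2  2  3  4  5  6
  m  7  6  5  4  3  3  2  3  4  5
  a  8  7  6  5  4  4  3  2  3  4
The bottom-right entry gives D[8][9] = 4, so no sequence of fewer than 4 edits works. Backtracking through the table gives one optimal edit sequence (4 edits):
  tjzzvjma → tjzvjma (del z @3)
  tjzvjma → tjzvcma (sub j→c @5)
  tjzvcma → tjzvcmak (ins k @8)
  tjzvcmak → tjzvcmakp (ins p @9)
Edit distance = 4.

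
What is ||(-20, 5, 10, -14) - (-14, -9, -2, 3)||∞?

max(|x_i - y_i|) = max(|-20 - (-14)|, |5 - (-9)|, |10 - (-2)|, |-14 - 3|) = max(6, 14, 12, 17) = 17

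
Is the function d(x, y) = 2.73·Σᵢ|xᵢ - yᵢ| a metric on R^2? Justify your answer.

Yes. The L1 (Manhattan) norm induces a metric on R^2, and multiplying a metric by a positive constant 2.73 > 0 preserves all four axioms: non-negativity (2.73·||x-y|| ≥ 0), identity (2.73·||x-y|| = 0 ⟺ ||x-y|| = 0 ⟺ x = y), symmetry (||x-y|| = ||y-x||), and the triangle inequality (2.73·||x-z|| ≤ 2.73·||x-y|| + 2.73·||y-z||). So d is a metric.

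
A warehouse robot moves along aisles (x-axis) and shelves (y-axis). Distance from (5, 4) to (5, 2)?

Σ|x_i - y_i| = |5 - 5| + |4 - 2| = 0 + 2 = 2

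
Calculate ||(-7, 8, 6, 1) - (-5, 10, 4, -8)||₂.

√(Σ(x_i - y_i)²) = √((-7 - (-5))² + (8 - 10)² + (6 - 4)² + (1 - (-8))²)
= √((-2)² + (-2)² + 2² + 9²) = √(4 + 4 + 4 + 81) = √93 ≈ 9.6437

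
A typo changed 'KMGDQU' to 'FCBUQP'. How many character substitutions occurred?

Differing positions: 1, 2, 3, 4, 6. Hamming distance = 5.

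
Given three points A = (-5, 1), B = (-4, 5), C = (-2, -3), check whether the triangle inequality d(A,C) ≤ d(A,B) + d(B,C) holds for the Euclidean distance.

d(A,B) = √(1² + 4²) = √17 ≈ 4.1231, d(B,C) = √(2² + 8²) = √68 ≈ 8.2462, d(A,C) = √(3² + 4²) = √25 = 5.
d(A,C) = 5 ≤ 4.1231 + 8.2462 = 12.3693. Triangle inequality is satisfied.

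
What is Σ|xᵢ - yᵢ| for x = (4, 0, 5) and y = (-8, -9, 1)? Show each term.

Σ|x_i - y_i| = |4 - (-8)| + |0 - (-9)| + |5 - 1| = 12 + 9 + 4 = 25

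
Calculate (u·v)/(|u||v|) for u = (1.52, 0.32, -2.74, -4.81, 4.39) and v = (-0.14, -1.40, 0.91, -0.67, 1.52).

With u = (1.52, 0.32, -2.74, -4.81, 4.39), v = (-0.14, -1.40, 0.91, -0.67, 1.52):
u·v = 1.52·(-0.14) + 0.32·(-1.4) + (-2.74)·0.91 + (-4.81)·(-0.67) + 4.39·1.52 = (-0.2128) + (-0.448) + (-2.4934) + 3.2227 + 6.6728 = 6.7413.
|u| = √(1.52² + 0.32² + (-2.74)² + (-4.81)² + 4.39²) = √(2.3104 + 0.1024 + 7.5076 + 23.1361 + 19.2721) = √52.3286, |v| = √((-0.14)² + (-1.4)² + 0.91² + (-0.67)² + 1.52²) = √(0.0196 + 1.96 + 0.8281 + 0.4489 + 2.3104) = √5.567.
cos θ = (u·v)/(|u||v|) = 6.7413/(√52.3286·√5.567) ≈ 0.395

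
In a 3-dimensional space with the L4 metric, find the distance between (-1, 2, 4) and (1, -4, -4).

(Σ|x_i - y_i|^4)^(1/4) = (|-1 - 1|^4 + |2 - (-4)|^4 + |4 - (-4)|^4)^(1/4)
= (2^4 + 6^4 + 8^4)^(1/4) = (16 + 1296 + 4096)^(1/4) = (5408)^(1/4) ≈ 8.5755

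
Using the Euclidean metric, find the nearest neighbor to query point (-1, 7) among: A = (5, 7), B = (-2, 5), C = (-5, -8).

Distances: d(A) = 6, d(B) ≈ 2.2361, d(C) ≈ 15.5242. Nearest: B = (-2, 5) with distance 2.2361.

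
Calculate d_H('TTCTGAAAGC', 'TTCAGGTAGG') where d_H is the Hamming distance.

Differing positions: 4, 6, 7, 10. Hamming distance = 4.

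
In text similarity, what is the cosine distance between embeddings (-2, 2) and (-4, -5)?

With u = (-2, 2), v = (-4, -5):
u·v = (-2)·(-4) + 2·(-5) = 8 + (-10) = -2.
|u| = √((-2)² + 2²) = √8, |v| = √((-4)² + (-5)²) = √41, so |u||v| = √(8·41) = √328.
cos θ = (u·v)/(|u||v|) = -2/√328 ≈ -0.1104
Cosine distance = 1 - cos θ ≈ 1 - (-0.1104) = 1.1104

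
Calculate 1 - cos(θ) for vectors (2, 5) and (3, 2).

With u = (2, 5), v = (3, 2):
u·v = 2·3 + 5·2 = 6 + 10 = 16.
|u| = √(2² + 5²) = √29, |v| = √(3² + 2²) = √13, so |u||v| = √(29·13) = √377.
cos θ = (u·v)/(|u||v|) = 16/√377 ≈ 0.824
Cosine distance = 1 - cos θ ≈ 1 - 0.824 = 0.176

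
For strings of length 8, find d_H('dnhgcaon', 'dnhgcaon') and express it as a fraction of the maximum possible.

Differing positions: none. Hamming distance = 0. The maximum possible Hamming distance for length-8 strings is 8, so d_H/8 = 0/8 = 0.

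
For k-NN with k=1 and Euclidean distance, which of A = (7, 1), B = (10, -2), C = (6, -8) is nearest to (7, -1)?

Distances: d(A) = 2, d(B) ≈ 3.1623, d(C) ≈ 7.0711. Nearest: A = (7, 1) with distance 2.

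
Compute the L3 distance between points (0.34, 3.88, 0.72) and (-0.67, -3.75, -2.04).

(Σ|x_i - y_i|^3)^(1/3) = (|0.34 - (-0.67)|^3 + |3.88 - (-3.75)|^3 + |0.72 - (-2.04)|^3)^(1/3)
= (1.01^3 + 7.63^3 + 2.76^3)^(1/3) ≈ (1.0303 + 444.1949 + 21.0246)^(1/3) = (466.2498)^(1/3) ≈ 7.7542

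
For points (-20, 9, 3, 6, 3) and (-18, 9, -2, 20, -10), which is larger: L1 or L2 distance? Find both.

L1 = |-20 - (-18)| + |9 - 9| + |3 - (-2)| + |6 - 20| + |3 - (-10)| = 2 + 0 + 5 + 14 + 13 = 34
L2 = √(2² + 0² + 5² + 14² + 13²) = √394 ≈ 19.8494
L1 ≥ L2 always (equality iff movement is along one axis); L1 > L2 here.
Ratio L1/L2 = 34/√394 ≈ 1.7129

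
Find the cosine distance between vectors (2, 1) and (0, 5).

With u = (2, 1), v = (0, 5):
u·v = 2·0 + 1·5 = 0 + 5 = 5.
|u| = √(2² + 1²) = √5, |v| = √(0² + 5²) = √25, so |u||v| = √(5·25) = √125.
cos θ = (u·v)/(|u||v|) = 5/√125 ≈ 0.4472
Cosine distance = 1 - cos θ ≈ 1 - 0.4472 = 0.5528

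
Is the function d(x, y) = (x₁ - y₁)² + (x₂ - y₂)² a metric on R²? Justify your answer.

No. The squared Euclidean distance fails the triangle inequality. Counterexample: x = (0, 0), y = (3, 1), z = (6, 2). d(x,z) = 6² + 2² = 40, but d(x,y) + d(y,z) = (3² + 1²) + (3² + 1²) = 10 + 10 = 20. Since 40 > 20, the triangle inequality is violated. (Note: √d, the ordinary Euclidean distance, IS a metric.)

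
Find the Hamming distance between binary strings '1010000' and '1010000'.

Differing positions: none. Hamming distance = 0.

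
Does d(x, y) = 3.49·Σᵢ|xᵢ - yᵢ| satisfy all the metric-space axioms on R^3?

Yes. The L1 (Manhattan) norm induces a metric on R^3, and multiplying a metric by a positive constant 3.49 > 0 preserves all four axioms: non-negativity (3.49·||x-y|| ≥ 0), identity (3.49·||x-y|| = 0 ⟺ ||x-y|| = 0 ⟺ x = y), symmetry (||x-y|| = ||y-x||), and the triangle inequality (3.49·||x-z|| ≤ 3.49·||x-y|| + 3.49·||y-z||). So d is a metric.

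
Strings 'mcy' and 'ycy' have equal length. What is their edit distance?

Let D[i][j] be the edit distance between the first i characters of 'mcy' and the first j characters of 'ycy', with D[i][0] = i, D[0][j] = j, and D[i][j] = D[i-1][j-1] if the characters match, else 1 + min(D[i-1][j], D[i][j-1], D[i-1][j-1]). Filling the table (rows: prefixes of 'mcy', columns: prefixes of 'ycy'):
     ε  y  c  y
  ε  0  1  2  3
  m  1  1  2  3
  c  2  2  1  2
  y  3  2  2  1
The bottom-right entry gives D[3][3] = 1, so no sequence of fewer than 1 edit works. Backtracking through the table gives one optimal edit sequence (1 edit):
  mcy → ycy (sub m→y @1)
Edit distance = 1.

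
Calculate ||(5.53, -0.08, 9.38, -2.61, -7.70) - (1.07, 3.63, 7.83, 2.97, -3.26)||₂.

√(Σ(x_i - y_i)²) = √((5.53 - 1.07)² + (-0.08 - 3.63)² + (9.38 - 7.83)² + (-2.61 - 2.97)² + (-7.7 - (-3.26))²)
= √(4.46² + (-3.71)² + 1.55² + (-5.58)² + (-4.44)²) = √(19.8916 + 13.7641 + 2.4025 + 31.1364 + 19.7136) = √86.9082 ≈ 9.3225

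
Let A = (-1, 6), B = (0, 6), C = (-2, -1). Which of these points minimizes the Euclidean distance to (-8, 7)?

Distances: d(A) ≈ 7.0711, d(B) ≈ 8.0623, d(C) = 10. Nearest: A = (-1, 6) with distance 7.0711.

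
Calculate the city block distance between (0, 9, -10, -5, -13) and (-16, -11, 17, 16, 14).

Σ|x_i - y_i| = |0 - (-16)| + |9 - (-11)| + |-10 - 17| + |-5 - 16| + |-13 - 14| = 16 + 20 + 27 + 21 + 27 = 111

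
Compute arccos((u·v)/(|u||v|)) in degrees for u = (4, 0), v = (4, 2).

With u = (4, 0), v = (4, 2):
u·v = 4·4 + 0·2 = 16 + 0 = 16.
|u| = √(4² + 0²) = √16, |v| = √(4² + 2²) = √20, so |u||v| = √(16·20) = √320.
cos θ = (u·v)/(|u||v|) = 16/√320 ≈ 0.894427
θ = arccos(0.894427) ≈ 26.57°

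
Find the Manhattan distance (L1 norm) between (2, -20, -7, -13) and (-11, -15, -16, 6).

Σ|x_i - y_i| = |2 - (-11)| + |-20 - (-15)| + |-7 - (-16)| + |-13 - 6| = 13 + 5 + 9 + 19 = 46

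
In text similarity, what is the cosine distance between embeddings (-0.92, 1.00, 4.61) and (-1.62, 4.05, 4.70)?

With u = (-0.92, 1.00, 4.61), v = (-1.62, 4.05, 4.70):
u·v = (-0.92)·(-1.62) + 1·4.05 + 4.61·4.7 = 1.4904 + 4.05 + 21.667 = 27.2074.
|u| = √((-0.92)² + 1² + 4.61²) = √(0.8464 + 1 + 21.2521) = √23.0985, |v| = √((-1.62)² + 4.05² + 4.7²) = √(2.6244 + 16.4025 + 22.09) = √41.1169.
cos θ = (u·v)/(|u||v|) = 27.2074/(√23.0985·√41.1169) ≈ 0.8828
Cosine distance = 1 - cos θ ≈ 1 - 0.8828 = 0.1172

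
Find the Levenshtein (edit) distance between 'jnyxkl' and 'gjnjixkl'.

Let D[i][j] be the edit distance between the first i characters of 'jnyxkl' and the first j characters of 'gjnjixkl', with D[i][0] = i, D[0][j] = j, and D[i][j] = D[i-1][j-1] if the characters match, else 1 + min(D[i-1][j], D[i][j-1], D[i-1][j-1]). Filling the table (rows: prefixes of 'jnyxkl', columns: prefixes of 'gjnjixkl'):
     ε  g  j  n  j  i  x  k  l
  ε  0  1  2  3  4  5  6  7  8
  j  1  1  1  2  3  4  5  6  7
  n  2  2  2  1  2  3  4  5  6
  y  3  3  3  2  2  3  4  5  6
  x  4  4  4  3  3  3  3  4  5
  k  5  5  5  4  4  4  4  3  4
  l  6  6  6  5  5  5  5  4  3
The bottom-right entry gives D[6][8] = 3, so no sequence of fewer than 3 edits works. Backtracking through the table gives one optimal edit sequence (3 edits):
  jnyxkl → gjnyxkl (ins g @1)
  gjnyxkl → gjnjyxkl (ins j @4)
  gjnjyxkl → gjnjixkl (sub y→i @5)
Edit distance = 3.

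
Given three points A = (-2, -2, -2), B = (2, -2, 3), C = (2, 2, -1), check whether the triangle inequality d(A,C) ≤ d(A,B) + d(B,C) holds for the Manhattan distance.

d(A,B) = 4 + 0 + 5 = 9, d(B,C) = 0 + 4 + 4 = 8, d(A,C) = 4 + 4 + 1 = 9.
d(A,C) = 9 ≤ 9 + 8 = 17. Triangle inequality is satisfied.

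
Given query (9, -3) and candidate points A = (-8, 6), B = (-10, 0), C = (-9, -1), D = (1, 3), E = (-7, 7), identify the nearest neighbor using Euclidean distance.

Distances: d(A) ≈ 19.2354, d(B) ≈ 19.2354, d(C) ≈ 18.1108, d(D) = 10, d(E) ≈ 18.868. Nearest: D = (1, 3) with distance 10.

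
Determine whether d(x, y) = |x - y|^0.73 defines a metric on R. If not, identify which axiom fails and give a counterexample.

Yes. With 0 < p = 0.73 ≤ 1, d(x,y) = |x-y|^0.73 is a metric on R. Non-negativity and symmetry are immediate; |x-y|^0.73 = 0 ⟺ |x-y| = 0 ⟺ x = y. For the triangle inequality, the function t ↦ t^0.73 is subadditive on [0,∞) when p ≤ 1, so |x-z|^0.73 ≤ (|x-y| + |y-z|)^0.73 ≤ |x-y|^0.73 + |y-z|^0.73.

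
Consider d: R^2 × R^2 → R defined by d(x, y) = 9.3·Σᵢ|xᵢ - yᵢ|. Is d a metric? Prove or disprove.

Yes. The L1 (Manhattan) norm induces a metric on R^2, and multiplying a metric by a positive constant 9.3 > 0 preserves all four axioms: non-negativity (9.3·||x-y|| ≥ 0), identity (9.3·||x-y|| = 0 ⟺ ||x-y|| = 0 ⟺ x = y), symmetry (||x-y|| = ||y-x||), and the triangle inequality (9.3·||x-z|| ≤ 9.3·||x-y|| + 9.3·||y-z||). So d is a metric.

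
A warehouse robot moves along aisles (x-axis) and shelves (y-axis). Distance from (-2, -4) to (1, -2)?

Σ|x_i - y_i| = |-2 - 1| + |-4 - (-2)| = 3 + 2 = 5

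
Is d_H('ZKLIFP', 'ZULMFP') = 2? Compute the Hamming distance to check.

Differing positions: 2, 4. Hamming distance = 2, so the claim is true.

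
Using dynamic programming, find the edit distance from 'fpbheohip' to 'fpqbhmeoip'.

Let D[i][j] be the edit distance between the first i characters of 'fpbheohip' and the first j characters of 'fpqbhmeoip', with D[i][0] = i, D[0][j] = j, and D[i][j] = D[i-1][j-1] if the characters match, else 1 + min(D[i-1][j], D[i][j-1], D[i-1][j-1]). Filling the table (rows: prefixes of 'fpbheohip', columns: prefixes of 'fpqbhmeoip'):
     ε  f  p  q  b  h  m  e  o  i  p
  ε  0  1  2  3  4  5  6  7  8  9 10
  f  1  0  1  2  3  4  5  6  7  8  9
  p  2  1  0  1  2  3  4  5  6  7  8
  b  3  2  1  1  1  2  3  4  5  6  7
  h  4  3  2  2  2  1  2  3  4  5  6
  e  5  4  3  3  3  2  2  2  3  4  5
  o  6  5  4  4  4  3  3  3  2  3  4
  h  7  6  5  5  5  4  4  4  3  3  4
  i  8  7  6  6  6  5  5  5  4  3  4
  p  9  8  7  7  7  6  6  6  5  4  3
The bottom-right entry gives D[9][10] = 3, so no sequence of fewer than 3 edits works. Backtracking through the table gives one optimal edit sequence (3 edits):
  fpbheohip → fpqbheohip (ins q @3)
  fpqbheohip → fpqbhmeohip (ins m @6)
  fpqbhmeohip → fpqbhmeoip (del h @9)
Edit distance = 3.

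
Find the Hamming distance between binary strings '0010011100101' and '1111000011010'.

Differing positions: 1, 2, 4, 6, 7, 8, 9, 10, 11, 12, 13. Hamming distance = 11.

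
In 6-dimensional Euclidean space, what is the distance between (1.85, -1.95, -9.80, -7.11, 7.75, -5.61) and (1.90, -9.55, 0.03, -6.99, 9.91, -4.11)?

√(Σ(x_i - y_i)²) = √((1.85 - 1.9)² + (-1.95 - (-9.55))² + (-9.8 - 0.03)² + (-7.11 - (-6.99))² + (7.75 - 9.91)² + (-5.61 - (-4.11))²)
= √((-0.05)² + 7.6² + (-9.83)² + (-0.12)² + (-2.16)² + (-1.5)²) = √(0.0025 + 57.76 + 96.6289 + 0.0144 + 4.6656 + 2.25) = √161.3214 ≈ 12.7012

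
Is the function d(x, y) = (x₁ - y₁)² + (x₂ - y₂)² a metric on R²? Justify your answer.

No. The squared Euclidean distance fails the triangle inequality. Counterexample: x = (0, 0), y = (2, 2), z = (4, 4). d(x,z) = 4² + 4² = 32, but d(x,y) + d(y,z) = (2² + 2²) + (2² + 2²) = 8 + 8 = 16. Since 32 > 16, the triangle inequality is violated. (Note: √d, the ordinary Euclidean distance, IS a metric.)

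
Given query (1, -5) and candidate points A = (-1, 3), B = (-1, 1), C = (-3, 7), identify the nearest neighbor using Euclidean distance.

Distances: d(A) ≈ 8.2462, d(B) ≈ 6.3246, d(C) ≈ 12.6491. Nearest: B = (-1, 1) with distance 6.3246.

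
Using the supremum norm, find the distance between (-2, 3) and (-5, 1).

max(|x_i - y_i|) = max(|-2 - (-5)|, |3 - 1|) = max(3, 2) = 3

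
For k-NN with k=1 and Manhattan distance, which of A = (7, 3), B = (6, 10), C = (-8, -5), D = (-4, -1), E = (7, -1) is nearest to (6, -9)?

Distances: d(A) = 13, d(B) = 19, d(C) = 18, d(D) = 18, d(E) = 9. Nearest: E = (7, -1) with distance 9.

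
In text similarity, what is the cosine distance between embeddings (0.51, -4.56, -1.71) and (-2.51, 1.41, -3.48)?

With u = (0.51, -4.56, -1.71), v = (-2.51, 1.41, -3.48):
u·v = 0.51·(-2.51) + (-4.56)·1.41 + (-1.71)·(-3.48) = (-1.2801) + (-6.4296) + 5.9508 = -1.7589.
|u| = √(0.51² + (-4.56)² + (-1.71)²) = √(0.2601 + 20.7936 + 2.9241) = √23.9778, |v| = √((-2.51)² + 1.41² + (-3.48)²) = √(6.3001 + 1.9881 + 12.1104) = √20.3986.
cos θ = (u·v)/(|u||v|) = -1.7589/(√23.9778·√20.3986) ≈ -0.0795
Cosine distance = 1 - cos θ ≈ 1 - (-0.0795) = 1.0795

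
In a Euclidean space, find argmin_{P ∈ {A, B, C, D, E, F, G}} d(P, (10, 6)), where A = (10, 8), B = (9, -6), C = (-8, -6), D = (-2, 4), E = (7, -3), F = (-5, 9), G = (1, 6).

Distances: d(A) = 2, d(B) ≈ 12.0416, d(C) ≈ 21.6333, d(D) ≈ 12.1655, d(E) ≈ 9.4868, d(F) ≈ 15.2971, d(G) = 9. Nearest: A = (10, 8) with distance 2.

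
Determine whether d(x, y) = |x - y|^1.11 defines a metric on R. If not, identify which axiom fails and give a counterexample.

No. d(x,y) = |x-y|^1.11 fails the triangle inequality since p = 1.11 > 1. Counterexample: x = 0, y = 1, z = 12. d(x,z) = |0 - 12|^1.11 = 12^1.11 ≈ 15.7722, but d(x,y) + d(y,z) = 1^1.11 + 11^1.11 ≈ 1 + 14.3201 = 15.3201. Since 15.7722 > 15.3201, the triangle inequality is violated.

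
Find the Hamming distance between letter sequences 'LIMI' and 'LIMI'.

Differing positions: none. Hamming distance = 0.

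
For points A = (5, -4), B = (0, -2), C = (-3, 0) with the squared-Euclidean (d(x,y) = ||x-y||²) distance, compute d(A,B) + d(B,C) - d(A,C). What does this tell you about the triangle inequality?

d(A,B) = 5² + 2² = 29, d(B,C) = 3² + 2² = 13, d(A,C) = 8² + 4² = 80.
d(A,B) + d(B,C) - d(A,C) = 29 + 13 - 80 = 42 - 80 = -38. This is < 0, so the triangle inequality FAILS for these points (squared-Euclidean is not a metric).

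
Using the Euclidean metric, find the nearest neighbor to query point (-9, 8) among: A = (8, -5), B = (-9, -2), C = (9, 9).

Distances: d(A) ≈ 21.4009, d(B) = 10, d(C) ≈ 18.0278. Nearest: B = (-9, -2) with distance 10.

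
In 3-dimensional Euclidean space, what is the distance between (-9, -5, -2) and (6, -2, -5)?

√(Σ(x_i - y_i)²) = √((-9 - 6)² + (-5 - (-2))² + (-2 - (-5))²)
= √((-15)² + (-3)² + 3²) = √(225 + 9 + 9) = √243 ≈ 15.5885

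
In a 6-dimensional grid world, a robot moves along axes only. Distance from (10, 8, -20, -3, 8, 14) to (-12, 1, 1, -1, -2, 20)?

Σ|x_i - y_i| = |10 - (-12)| + |8 - 1| + |-20 - 1| + |-3 - (-1)| + |8 - (-2)| + |14 - 20| = 22 + 7 + 21 + 2 + 10 + 6 = 68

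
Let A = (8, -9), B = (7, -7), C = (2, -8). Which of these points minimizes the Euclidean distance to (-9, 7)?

Distances: d(A) ≈ 23.3452, d(B) ≈ 21.2603, d(C) ≈ 18.6011. Nearest: C = (2, -8) with distance 18.6011.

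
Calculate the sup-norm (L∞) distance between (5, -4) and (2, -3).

max(|x_i - y_i|) = max(|5 - 2|, |-4 - (-3)|) = max(3, 1) = 3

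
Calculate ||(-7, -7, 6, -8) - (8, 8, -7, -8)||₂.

√(Σ(x_i - y_i)²) = √((-7 - 8)² + (-7 - 8)² + (6 - (-7))² + (-8 - (-8))²)
= √((-15)² + (-15)² + 13² + 0²) = √(225 + 225 + 169 + 0) = √619 ≈ 24.8797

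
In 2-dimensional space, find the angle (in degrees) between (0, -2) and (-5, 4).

With u = (0, -2), v = (-5, 4):
u·v = 0·(-5) + (-2)·4 = 0 + (-8) = -8.
|u| = √(0² + (-2)²) = √4, |v| = √((-5)² + 4²) = √41, so |u||v| = √(4·41) = √164.
cos θ = (u·v)/(|u||v|) = -8/√164 ≈ -0.624695
θ = arccos(-0.624695) ≈ 128.66°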